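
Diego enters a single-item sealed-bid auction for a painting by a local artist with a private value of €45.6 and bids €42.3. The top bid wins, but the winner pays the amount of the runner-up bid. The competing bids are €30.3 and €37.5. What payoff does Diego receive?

Payoff = €8.1.

Highest competing bid: €37.5.
Diego's bid €42.3 is the highest overall, so Diego wins and pays the second-highest bid, €37.5.
Payoff = value − price = €45.6 − €37.5 = €8.1.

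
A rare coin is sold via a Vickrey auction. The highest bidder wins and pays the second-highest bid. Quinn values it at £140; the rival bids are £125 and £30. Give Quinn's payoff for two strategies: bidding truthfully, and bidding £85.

The highest competing bid is £125.
Bidding truthfully at £140: Quinn has the top bid, wins, and pays the second-highest bid £125. Payoff = £140 − £125 = £15.
Bidding £85: the top bid is £125 (a rival), so Quinn loses. Payoff = £0.
Deviating from a truthful bid can only lose payoff in a second-price auction — never gain.

(a) £15  (b) £0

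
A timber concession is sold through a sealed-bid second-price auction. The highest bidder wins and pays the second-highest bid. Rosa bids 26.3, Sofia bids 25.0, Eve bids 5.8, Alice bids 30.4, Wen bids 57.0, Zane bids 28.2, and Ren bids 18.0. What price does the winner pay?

Price paid: 30.4.

Ordered from highest: Wen 57.0; Alice 30.4; Zane 28.2; Rosa 26.3; Sofia 25.0; Ren 18.0; Eve 5.8.
Wen has the highest bid, so Wen wins.
The second-highest bid is 30.4, so that is what Wen pays.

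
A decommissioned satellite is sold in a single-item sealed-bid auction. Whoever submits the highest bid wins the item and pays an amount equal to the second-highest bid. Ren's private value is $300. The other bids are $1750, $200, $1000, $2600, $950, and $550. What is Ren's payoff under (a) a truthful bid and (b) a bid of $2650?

(a) $0  (b) -$2300

The highest competing bid is $2600.
Bidding truthfully at $300: the top bid is $2600 (a rival), so Ren loses. Payoff = $0.
Bidding $2650: Ren has the top bid, wins, and pays the second-highest bid $2600. Payoff = $300 − $2600 = -$2300.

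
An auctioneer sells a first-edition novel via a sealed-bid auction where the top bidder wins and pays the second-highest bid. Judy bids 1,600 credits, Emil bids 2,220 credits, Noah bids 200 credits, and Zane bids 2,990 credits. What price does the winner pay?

The winner pays 2,220 credits.

Bids in descending order: Zane 2,990 credits, then Emil 2,220 credits, then Judy 1,600 credits, then Noah 200 credits.
Zane is the highest bidder, so Zane wins.
Under the second-price rule, the price is the second-highest bid: 2,220 credits.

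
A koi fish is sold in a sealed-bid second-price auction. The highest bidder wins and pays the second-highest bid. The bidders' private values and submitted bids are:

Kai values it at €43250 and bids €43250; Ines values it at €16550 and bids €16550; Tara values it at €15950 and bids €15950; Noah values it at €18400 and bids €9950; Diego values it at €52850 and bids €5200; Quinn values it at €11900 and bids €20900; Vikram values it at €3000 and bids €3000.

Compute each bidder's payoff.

Payoffs: Kai €22350, Ines €0, Tara €0, Noah €0, Diego €0, Quinn €0, Vikram €0.

Ranking the bids: Kai €43250, then Quinn €20900, then Ines €16550, then Tara €15950, then Noah €9950, then Diego €5200, then Vikram €3000.
Kai has the top bid and wins; the price is the second-highest bid, €20900.
Kai's payoff = €43250 − €20900 = €22350. All other bidders lose, so their payoff is 0.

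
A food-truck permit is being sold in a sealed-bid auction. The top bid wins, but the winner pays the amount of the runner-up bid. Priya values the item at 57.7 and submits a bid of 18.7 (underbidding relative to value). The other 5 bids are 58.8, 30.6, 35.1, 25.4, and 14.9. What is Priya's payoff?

Highest competing bid: 58.8.
Priya's bid 18.7 is not the highest, so Priya loses, pays nothing, and earns zero payoff.

0.0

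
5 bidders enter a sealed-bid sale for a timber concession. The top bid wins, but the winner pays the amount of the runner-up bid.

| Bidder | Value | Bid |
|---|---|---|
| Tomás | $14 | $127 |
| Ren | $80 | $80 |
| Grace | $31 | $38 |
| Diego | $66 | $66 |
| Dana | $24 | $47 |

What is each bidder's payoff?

Ordered from highest: Tomás $127 > Ren $80 > Diego $66 > Dana $47 > Grace $38.
Tomás has the top bid and wins; the price is the second-highest bid, $80.
Tomás's payoff = $14 − $80 = -$66. All other bidders lose, so their payoff is 0.

Tomás -$66, Ren $0, Grace $0, Diego $0, Dana $0.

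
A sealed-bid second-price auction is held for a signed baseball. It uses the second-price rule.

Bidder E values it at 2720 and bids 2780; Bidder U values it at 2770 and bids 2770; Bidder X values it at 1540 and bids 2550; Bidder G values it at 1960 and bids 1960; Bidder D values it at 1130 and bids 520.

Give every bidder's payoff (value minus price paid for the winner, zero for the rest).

Payoffs: Bidder E -50, Bidder U 0, Bidder X 0, Bidder G 0, Bidder D 0.

Ordered from highest: Bidder E 2780, then Bidder U 2770, then Bidder X 2550, then Bidder G 1960, then Bidder D 520.
Bidder E has the top bid and wins; the price is the second-highest bid, 2770.
Bidder E's payoff = 2720 − 2770 = -50. All other bidders lose, so their payoff is 0.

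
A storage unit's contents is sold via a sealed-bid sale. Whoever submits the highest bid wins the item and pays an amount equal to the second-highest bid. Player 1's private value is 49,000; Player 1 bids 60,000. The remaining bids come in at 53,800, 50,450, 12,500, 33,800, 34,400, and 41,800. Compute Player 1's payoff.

Payoff = -4,800.

Highest competing bid: 53,800.
Player 1's bid 60,000 is the highest overall, so Player 1 wins and pays the second-highest bid, 53,800.
Payoff = value − price = 49,000 − 53,800 = -4,800.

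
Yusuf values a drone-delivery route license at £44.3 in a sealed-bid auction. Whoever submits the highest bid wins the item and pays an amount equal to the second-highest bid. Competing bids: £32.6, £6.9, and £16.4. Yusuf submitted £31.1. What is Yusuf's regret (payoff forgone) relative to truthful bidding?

Regret: £11.7.

The highest competing bid is £32.6.
Bidding truthfully at £44.3: Yusuf has the top bid, wins, and pays the second-highest bid £32.6. Payoff = £44.3 − £32.6 = £11.7.
Bidding £31.1: the top bid is £32.6 (a rival), so Yusuf loses. Payoff = £0.0.
Regret = truthful payoff − actual payoff = £11.7 − £0.0 = £11.7.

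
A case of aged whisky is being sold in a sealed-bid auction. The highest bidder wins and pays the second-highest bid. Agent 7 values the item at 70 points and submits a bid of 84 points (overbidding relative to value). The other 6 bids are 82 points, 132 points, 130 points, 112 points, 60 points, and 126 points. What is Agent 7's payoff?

Payoff = 0 points.

Highest competing bid: 132 points.
Agent 7's bid 84 points is not the highest, so Agent 7 loses, pays nothing, and earns zero payoff.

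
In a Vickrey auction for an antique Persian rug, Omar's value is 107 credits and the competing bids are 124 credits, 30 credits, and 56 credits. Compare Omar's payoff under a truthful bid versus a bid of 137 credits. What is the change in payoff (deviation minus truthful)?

Payoff change: -17 credits.

The highest competing bid is 124 credits.
Bidding truthfully at 107 credits: the top bid is 124 credits (a rival), so Omar loses. Payoff = 0 credits.
Bidding 137 credits: Omar has the top bid, wins, and pays the second-highest bid 124 credits. Payoff = 107 credits − 124 credits = -17 credits.
Change = -17 credits − 0 credits = -17 credits.
This is the dominant-strategy logic: truthful bidding weakly beats any alternative.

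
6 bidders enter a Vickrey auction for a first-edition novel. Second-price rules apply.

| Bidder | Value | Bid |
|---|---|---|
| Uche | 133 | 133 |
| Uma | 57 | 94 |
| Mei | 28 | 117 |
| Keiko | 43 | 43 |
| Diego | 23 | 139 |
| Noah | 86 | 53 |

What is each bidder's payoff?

Sorted high to low: Diego 139 > Uche 133 > Mei 117 > Uma 94 > Noah 53 > Keiko 43.
Diego has the top bid and wins; the price is the second-highest bid, 133.
Diego's payoff = 23 − 133 = -110. All other bidders lose, so their payoff is 0.

Payoffs: Uche 0, Uma 0, Mei 0, Keiko 0, Diego -110, Noah 0.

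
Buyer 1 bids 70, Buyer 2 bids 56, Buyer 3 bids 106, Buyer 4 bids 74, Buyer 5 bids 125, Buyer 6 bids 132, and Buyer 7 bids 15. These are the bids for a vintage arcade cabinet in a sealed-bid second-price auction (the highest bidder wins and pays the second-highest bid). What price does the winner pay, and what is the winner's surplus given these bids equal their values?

The winner pays 125 for a surplus of 7.

Ordered from highest: Buyer 6 132, then Buyer 5 125, then Buyer 3 106, then Buyer 4 74, then Buyer 1 70, then Buyer 2 56, then Buyer 7 15.
Buyer 6 is the highest bidder, so Buyer 6 wins.
Under the second-price rule, the price is the second-highest bid: 125.
Surplus = 132 − 125 = 7.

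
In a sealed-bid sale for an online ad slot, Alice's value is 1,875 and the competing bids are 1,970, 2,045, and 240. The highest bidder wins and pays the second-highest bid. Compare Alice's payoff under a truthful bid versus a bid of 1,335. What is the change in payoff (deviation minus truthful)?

The highest competing bid is 2,045.
Bidding truthfully at 1,875: the top bid is 2,045 (a rival), so Alice loses. Payoff = 0.
Bidding 1,335: the top bid is 2,045 (a rival), so Alice loses. Payoff = 0.
Change = 0 − 0 = 0.
The bid only affects whether you win, not the price — here both bids land on the same side of the top rival bid, so the deviation is payoff-neutral.

Change in payoff: 0.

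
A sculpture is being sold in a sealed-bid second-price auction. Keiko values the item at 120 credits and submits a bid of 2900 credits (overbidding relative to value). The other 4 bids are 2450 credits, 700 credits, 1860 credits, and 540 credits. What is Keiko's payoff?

Highest competing bid: 2450 credits.
Keiko's bid 2900 credits is the highest overall, so Keiko wins and pays the second-highest bid, 2450 credits.
Payoff = value − price = 120 credits − 2450 credits = -2330 credits.
Overbidding won the item at a price above value — truthful bidding would have avoided this loss.

Payoff = -2330 credits.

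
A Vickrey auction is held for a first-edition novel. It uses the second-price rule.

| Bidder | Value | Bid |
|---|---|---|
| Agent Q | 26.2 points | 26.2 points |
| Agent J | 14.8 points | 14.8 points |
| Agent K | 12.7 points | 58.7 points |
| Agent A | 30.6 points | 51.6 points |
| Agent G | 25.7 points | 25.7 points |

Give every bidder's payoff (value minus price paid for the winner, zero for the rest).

Payoffs: Agent Q 0.0 points, Agent J 0.0 points, Agent K -38.9 points, Agent A 0.0 points, Agent G 0.0 points.

Bids in descending order: Agent K 58.7 points > Agent A 51.6 points > Agent Q 26.2 points > Agent G 25.7 points > Agent J 14.8 points.
Agent K has the top bid and wins; the price is the second-highest bid, 51.6 points.
Agent K's payoff = 12.7 points − 51.6 points = -38.9 points. All other bidders lose, so their payoff is 0.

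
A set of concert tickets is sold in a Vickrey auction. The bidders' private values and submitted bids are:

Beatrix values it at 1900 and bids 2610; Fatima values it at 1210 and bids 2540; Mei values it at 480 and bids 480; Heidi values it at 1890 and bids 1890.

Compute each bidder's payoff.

Beatrix -640, Fatima 0, Mei 0, Heidi 0.

Bids in descending order: Beatrix 2610 > Fatima 2540 > Heidi 1890 > Mei 480.
Beatrix has the top bid and wins; the price is the second-highest bid, 2540.
Beatrix's payoff = 1900 − 2540 = -640. All other bidders lose, so their payoff is 0.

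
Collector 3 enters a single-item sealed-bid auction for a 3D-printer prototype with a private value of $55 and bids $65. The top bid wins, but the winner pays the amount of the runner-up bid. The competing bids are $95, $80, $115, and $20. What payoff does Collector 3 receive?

$0

Highest competing bid: $115.
Collector 3's bid $65 is not the highest, so Collector 3 loses, pays nothing, and earns zero payoff.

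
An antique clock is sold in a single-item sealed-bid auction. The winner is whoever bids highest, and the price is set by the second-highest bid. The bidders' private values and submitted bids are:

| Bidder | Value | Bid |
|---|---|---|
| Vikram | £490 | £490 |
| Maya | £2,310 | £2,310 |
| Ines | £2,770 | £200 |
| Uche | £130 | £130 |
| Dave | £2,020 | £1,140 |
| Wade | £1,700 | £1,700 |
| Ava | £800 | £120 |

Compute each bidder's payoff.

Bids in descending order: Maya £2,310 > Wade £1,700 > Dave £1,140 > Vikram £490 > Ines £200 > Uche £130 > Ava £120.
Maya has the top bid and wins; the price is the second-highest bid, £1,700.
Maya's payoff = £2,310 − £1,700 = £610. All other bidders lose, so their payoff is 0.

Payoffs: Vikram £0, Maya £610, Ines £0, Uche £0, Dave £0, Wade £0, Ava £0.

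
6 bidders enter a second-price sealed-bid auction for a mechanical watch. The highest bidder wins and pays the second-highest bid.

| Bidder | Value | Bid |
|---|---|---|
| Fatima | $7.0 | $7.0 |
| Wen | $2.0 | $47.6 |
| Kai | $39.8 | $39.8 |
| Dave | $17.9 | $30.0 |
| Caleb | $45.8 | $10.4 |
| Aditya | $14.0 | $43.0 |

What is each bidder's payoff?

Sorted high to low: Wen $47.6 > Aditya $43.0 > Kai $39.8 > Dave $30.0 > Caleb $10.4 > Fatima $7.0.
Wen has the top bid and wins; the price is the second-highest bid, $43.0.
Wen's payoff = $2.0 − $43.0 = -$41.0. All other bidders lose, so their payoff is 0.

Fatima $0.0, Wen -$41.0, Kai $0.0, Dave $0.0, Caleb $0.0, Aditya $0.0.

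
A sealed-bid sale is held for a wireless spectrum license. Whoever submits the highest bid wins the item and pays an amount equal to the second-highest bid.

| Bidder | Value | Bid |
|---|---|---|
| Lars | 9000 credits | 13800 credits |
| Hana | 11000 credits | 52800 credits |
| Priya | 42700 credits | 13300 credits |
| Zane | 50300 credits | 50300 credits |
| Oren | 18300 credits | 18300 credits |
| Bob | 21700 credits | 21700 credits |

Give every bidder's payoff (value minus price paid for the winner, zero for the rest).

Ranking the bids: Hana 52800 credits, then Zane 50300 credits, then Bob 21700 credits, then Oren 18300 credits, then Lars 13800 credits, then Priya 13300 credits.
Hana has the top bid and wins; the price is the second-highest bid, 50300 credits.
Hana's payoff = 11000 credits − 50300 credits = -39300 credits. All other bidders lose, so their payoff is 0.

Lars 0 credits, Hana -39300 credits, Priya 0 credits, Zane 0 credits, Oren 0 credits, Bob 0 credits.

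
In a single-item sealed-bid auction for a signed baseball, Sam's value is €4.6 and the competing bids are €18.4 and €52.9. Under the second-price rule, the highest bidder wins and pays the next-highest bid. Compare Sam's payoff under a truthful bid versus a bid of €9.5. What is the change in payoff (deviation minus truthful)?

The highest competing bid is €52.9.
Bidding truthfully at €4.6: the top bid is €52.9 (a rival), so Sam loses. Payoff = €0.0.
Bidding €9.5: the top bid is €52.9 (a rival), so Sam loses. Payoff = €0.0.
Change = €0.0 − €0.0 = €0.0.
The bid only affects whether you win, not the price — here both bids land on the same side of the top rival bid, so the deviation is payoff-neutral.

Payoff change: €0.0.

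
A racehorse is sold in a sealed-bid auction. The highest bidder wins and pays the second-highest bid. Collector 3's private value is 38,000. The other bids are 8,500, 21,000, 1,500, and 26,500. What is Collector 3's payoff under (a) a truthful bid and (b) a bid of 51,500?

The highest competing bid is 26,500.
Bidding truthfully at 38,000: Collector 3 has the top bid, wins, and pays the second-highest bid 26,500. Payoff = 38,000 − 26,500 = 11,500.
Bidding 51,500: Collector 3 has the top bid, wins, and pays the second-highest bid 26,500. Payoff = 38,000 − 26,500 = 11,500.
The bid only affects whether you win, not the price — here both bids land on the same side of the top rival bid, so the deviation is payoff-neutral.

Truthful: 11,500; alternative: 11,500.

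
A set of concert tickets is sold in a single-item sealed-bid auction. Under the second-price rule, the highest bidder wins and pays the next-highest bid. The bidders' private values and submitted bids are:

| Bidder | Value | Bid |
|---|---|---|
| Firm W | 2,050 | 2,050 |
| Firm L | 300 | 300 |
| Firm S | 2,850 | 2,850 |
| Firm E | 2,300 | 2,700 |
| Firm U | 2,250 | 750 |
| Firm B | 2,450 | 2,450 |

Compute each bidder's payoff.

Ordered from highest: Firm S 2,850; Firm E 2,700; Firm B 2,450; Firm W 2,050; Firm U 750; Firm L 300.
Firm S has the top bid and wins; the price is the second-highest bid, 2,700.
Firm S's payoff = 2,850 − 2,700 = 150. All other bidders lose, so their payoff is 0.

Payoffs: Firm W 0, Firm L 0, Firm S 150, Firm E 0, Firm U 0, Firm B 0.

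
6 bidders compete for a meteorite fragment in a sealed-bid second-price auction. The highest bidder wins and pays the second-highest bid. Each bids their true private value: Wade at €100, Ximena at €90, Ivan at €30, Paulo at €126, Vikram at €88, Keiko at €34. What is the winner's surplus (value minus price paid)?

Surplus = €26.

Ranking the bids: Paulo €126 > Wade €100 > Ximena €90 > Vikram €88 > Keiko €34 > Ivan €30.
Paulo wins with the top bid and pays the second-highest, €100.
Surplus = €126 − €100 = €26.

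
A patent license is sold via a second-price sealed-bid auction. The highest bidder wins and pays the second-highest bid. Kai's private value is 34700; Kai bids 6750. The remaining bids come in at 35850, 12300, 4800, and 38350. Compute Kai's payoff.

0

Highest competing bid: 38350.
Kai's bid 6750 is not the highest, so Kai loses, pays nothing, and earns zero payoff.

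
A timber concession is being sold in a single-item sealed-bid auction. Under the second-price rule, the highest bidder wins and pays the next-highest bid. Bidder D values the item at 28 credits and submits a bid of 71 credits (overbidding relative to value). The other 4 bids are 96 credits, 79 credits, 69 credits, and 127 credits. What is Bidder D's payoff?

Highest competing bid: 127 credits.
Bidder D's bid 71 credits is not the highest, so Bidder D loses, pays nothing, and earns zero payoff.

Bidder D's payoff: 0 credits.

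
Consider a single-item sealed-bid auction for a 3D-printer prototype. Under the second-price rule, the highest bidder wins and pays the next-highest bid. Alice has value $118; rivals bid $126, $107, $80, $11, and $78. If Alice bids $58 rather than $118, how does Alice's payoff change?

$0

The highest competing bid is $126.
Bidding truthfully at $118: the top bid is $126 (a rival), so Alice loses. Payoff = $0.
Bidding $58: the top bid is $126 (a rival), so Alice loses. Payoff = $0.
Change = $0 − $0 = $0.
The bid only affects whether you win, not the price — here both bids land on the same side of the top rival bid, so the deviation is payoff-neutral.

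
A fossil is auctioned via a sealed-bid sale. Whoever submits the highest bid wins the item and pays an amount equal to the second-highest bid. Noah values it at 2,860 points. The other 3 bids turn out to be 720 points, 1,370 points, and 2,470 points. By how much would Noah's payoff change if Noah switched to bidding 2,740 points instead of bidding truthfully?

The highest competing bid is 2,470 points.
Bidding truthfully at 2,860 points: Noah has the top bid, wins, and pays the second-highest bid 2,470 points. Payoff = 2,860 points − 2,470 points = 390 points.
Bidding 2,740 points: Noah has the top bid, wins, and pays the second-highest bid 2,470 points. Payoff = 2,860 points − 2,470 points = 390 points.
Change = 390 points − 390 points = 0 points.
The bid only affects whether you win, not the price — here both bids land on the same side of the top rival bid, so the deviation is payoff-neutral.

Payoff change: 0 points.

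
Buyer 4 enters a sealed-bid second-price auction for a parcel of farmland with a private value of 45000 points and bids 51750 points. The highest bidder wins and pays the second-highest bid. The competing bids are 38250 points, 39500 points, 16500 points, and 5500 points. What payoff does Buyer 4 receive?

Highest competing bid: 39500 points.
Buyer 4's bid 51750 points is the highest overall, so Buyer 4 wins and pays the second-highest bid, 39500 points.
Payoff = value − price = 45000 points − 39500 points = 5500 points.

The bidder's payoff: 5500 points.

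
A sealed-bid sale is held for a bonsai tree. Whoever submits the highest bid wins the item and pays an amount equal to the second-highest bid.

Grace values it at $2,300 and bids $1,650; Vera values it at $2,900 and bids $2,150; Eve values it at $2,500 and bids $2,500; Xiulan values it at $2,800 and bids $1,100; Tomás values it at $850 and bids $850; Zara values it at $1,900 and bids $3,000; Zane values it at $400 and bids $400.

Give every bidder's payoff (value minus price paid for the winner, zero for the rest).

Bids in descending order: Zara $3,000 > Eve $2,500 > Vera $2,150 > Grace $1,650 > Xiulan $1,100 > Tomás $850 > Zane $400.
Zara has the top bid and wins; the price is the second-highest bid, $2,500.
Zara's payoff = $1,900 − $2,500 = -$600. All other bidders lose, so their payoff is 0.

Payoffs: Grace $0, Vera $0, Eve $0, Xiulan $0, Tomás $0, Zara -$600, Zane $0.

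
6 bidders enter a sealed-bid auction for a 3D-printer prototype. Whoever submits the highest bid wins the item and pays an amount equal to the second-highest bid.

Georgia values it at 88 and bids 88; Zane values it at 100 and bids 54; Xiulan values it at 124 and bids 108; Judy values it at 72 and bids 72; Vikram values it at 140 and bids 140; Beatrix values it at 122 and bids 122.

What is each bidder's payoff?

Ranking the bids: Vikram 140 > Beatrix 122 > Xiulan 108 > Georgia 88 > Judy 72 > Zane 54.
Vikram has the top bid and wins; the price is the second-highest bid, 122.
Vikram's payoff = 140 − 122 = 18. All other bidders lose, so their payoff is 0.

Georgia 0, Zane 0, Xiulan 0, Judy 0, Vikram 18, Beatrix 0.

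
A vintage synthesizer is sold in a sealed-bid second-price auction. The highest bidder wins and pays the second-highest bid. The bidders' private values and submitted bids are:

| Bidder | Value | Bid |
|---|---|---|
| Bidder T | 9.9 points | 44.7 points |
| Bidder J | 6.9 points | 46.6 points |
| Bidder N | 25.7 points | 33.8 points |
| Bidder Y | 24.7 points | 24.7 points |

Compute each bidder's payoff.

Payoffs: Bidder T 0.0 points, Bidder J -37.8 points, Bidder N 0.0 points, Bidder Y 0.0 points.

Ordered from highest: Bidder J 46.6 points > Bidder T 44.7 points > Bidder N 33.8 points > Bidder Y 24.7 points.
Bidder J has the top bid and wins; the price is the second-highest bid, 44.7 points.
Bidder J's payoff = 6.9 points − 44.7 points = -37.8 points. All other bidders lose, so their payoff is 0.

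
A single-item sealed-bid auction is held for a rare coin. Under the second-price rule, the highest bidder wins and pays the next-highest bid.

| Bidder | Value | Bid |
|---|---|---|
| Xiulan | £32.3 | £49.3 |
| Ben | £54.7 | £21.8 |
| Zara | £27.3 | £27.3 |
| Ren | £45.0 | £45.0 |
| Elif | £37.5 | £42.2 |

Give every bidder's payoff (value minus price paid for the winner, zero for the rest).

Xiulan -£12.7, Ben £0.0, Zara £0.0, Ren £0.0, Elif £0.0.

Ranking the bids: Xiulan £49.3 > Ren £45.0 > Elif £42.2 > Zara £27.3 > Ben £21.8.
Xiulan has the top bid and wins; the price is the second-highest bid, £45.0.
Xiulan's payoff = £32.3 − £45.0 = -£12.7. All other bidders lose, so their payoff is 0.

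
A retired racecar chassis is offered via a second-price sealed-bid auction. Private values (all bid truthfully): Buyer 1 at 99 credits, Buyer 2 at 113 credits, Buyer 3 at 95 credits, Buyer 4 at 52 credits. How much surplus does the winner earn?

Surplus = 14 credits.

Bids in descending order: Buyer 2 113 credits > Buyer 1 99 credits > Buyer 3 95 credits > Buyer 4 52 credits.
Buyer 2 wins with the top bid and pays the second-highest, 99 credits.
Surplus = 113 credits − 99 credits = 14 credits.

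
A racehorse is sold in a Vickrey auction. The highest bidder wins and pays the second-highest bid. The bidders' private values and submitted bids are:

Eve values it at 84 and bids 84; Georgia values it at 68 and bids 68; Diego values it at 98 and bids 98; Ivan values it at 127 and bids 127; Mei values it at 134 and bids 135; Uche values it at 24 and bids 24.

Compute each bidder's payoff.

Ordered from highest: Mei 135 > Ivan 127 > Diego 98 > Eve 84 > Georgia 68 > Uche 24.
Mei has the top bid and wins; the price is the second-highest bid, 127.
Mei's payoff = 134 − 127 = 7. All other bidders lose, so their payoff is 0.

Eve 0, Georgia 0, Diego 0, Ivan 0, Mei 7, Uche 0.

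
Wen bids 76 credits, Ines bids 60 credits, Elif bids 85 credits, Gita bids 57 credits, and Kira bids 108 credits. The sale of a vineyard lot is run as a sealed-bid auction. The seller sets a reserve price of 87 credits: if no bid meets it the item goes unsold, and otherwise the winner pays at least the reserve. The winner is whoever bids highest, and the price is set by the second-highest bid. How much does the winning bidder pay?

Sorted high to low: Kira 108 credits; Elif 85 credits; Wen 76 credits; Ines 60 credits; Gita 57 credits.
Kira has the highest bid, so Kira wins.
The second-highest bid is 85 credits, but the reserve 87 credits is higher, so the price is the reserve.

Price paid: 87 credits.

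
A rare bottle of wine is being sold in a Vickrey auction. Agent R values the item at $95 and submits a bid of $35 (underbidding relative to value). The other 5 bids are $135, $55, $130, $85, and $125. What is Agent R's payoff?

$0

Highest competing bid: $135.
Agent R's bid $35 is not the highest, so Agent R loses, pays nothing, and earns zero payoff.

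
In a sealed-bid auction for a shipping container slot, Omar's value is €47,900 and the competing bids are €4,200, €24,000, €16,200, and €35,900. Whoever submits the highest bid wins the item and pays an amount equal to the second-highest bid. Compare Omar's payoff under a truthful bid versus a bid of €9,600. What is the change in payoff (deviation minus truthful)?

The highest competing bid is €35,900.
Bidding truthfully at €47,900: Omar has the top bid, wins, and pays the second-highest bid €35,900. Payoff = €47,900 − €35,900 = €12,000.
Bidding €9,600: the top bid is €35,900 (a rival), so Omar loses. Payoff = €0.
Change = €0 − €12,000 = -€12,000.
Deviating from a truthful bid can only lose payoff in a second-price auction — never gain.

Change in payoff: -€12,000.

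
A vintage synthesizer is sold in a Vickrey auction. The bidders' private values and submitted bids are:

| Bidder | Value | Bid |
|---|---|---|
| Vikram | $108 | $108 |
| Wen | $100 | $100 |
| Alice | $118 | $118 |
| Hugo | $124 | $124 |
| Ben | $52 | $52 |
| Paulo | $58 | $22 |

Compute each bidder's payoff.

Payoffs: Vikram $0, Wen $0, Alice $0, Hugo $6, Ben $0, Paulo $0.

Bids in descending order: Hugo $124; Alice $118; Vikram $108; Wen $100; Ben $52; Paulo $22.
Hugo has the top bid and wins; the price is the second-highest bid, $118.
Hugo's payoff = $124 − $118 = $6. All other bidders lose, so their payoff is 0.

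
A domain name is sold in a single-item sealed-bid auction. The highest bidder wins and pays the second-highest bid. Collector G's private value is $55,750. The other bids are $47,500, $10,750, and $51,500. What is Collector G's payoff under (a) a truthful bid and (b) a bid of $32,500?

Truthful: $4,250; alternative: $0.

The highest competing bid is $51,500.
Bidding truthfully at $55,750: Collector G has the top bid, wins, and pays the second-highest bid $51,500. Payoff = $55,750 − $51,500 = $4,250.
Bidding $32,500: the top bid is $51,500 (a rival), so Collector G loses. Payoff = $0.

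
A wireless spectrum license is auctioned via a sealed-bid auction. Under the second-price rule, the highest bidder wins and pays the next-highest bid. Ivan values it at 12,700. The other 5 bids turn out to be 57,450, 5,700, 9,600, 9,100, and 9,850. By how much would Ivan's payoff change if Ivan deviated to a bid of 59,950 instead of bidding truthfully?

Change in payoff: -44,750.

The highest competing bid is 57,450.
Bidding truthfully at 12,700: the top bid is 57,450 (a rival), so Ivan loses. Payoff = 0.
Bidding 59,950: Ivan has the top bid, wins, and pays the second-highest bid 57,450. Payoff = 12,700 − 57,450 = -44,750.
Change = -44,750 − 0 = -44,750.
This is the dominant-strategy logic: truthful bidding weakly beats any alternative.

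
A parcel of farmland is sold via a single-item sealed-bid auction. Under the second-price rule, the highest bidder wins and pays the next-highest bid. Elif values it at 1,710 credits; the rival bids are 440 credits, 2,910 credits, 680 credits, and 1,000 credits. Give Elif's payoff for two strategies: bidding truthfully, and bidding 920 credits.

(a) 0 credits  (b) 0 credits

The highest competing bid is 2,910 credits.
Bidding truthfully at 1,710 credits: the top bid is 2,910 credits (a rival), so Elif loses. Payoff = 0 credits.
Bidding 920 credits: the top bid is 2,910 credits (a rival), so Elif loses. Payoff = 0 credits.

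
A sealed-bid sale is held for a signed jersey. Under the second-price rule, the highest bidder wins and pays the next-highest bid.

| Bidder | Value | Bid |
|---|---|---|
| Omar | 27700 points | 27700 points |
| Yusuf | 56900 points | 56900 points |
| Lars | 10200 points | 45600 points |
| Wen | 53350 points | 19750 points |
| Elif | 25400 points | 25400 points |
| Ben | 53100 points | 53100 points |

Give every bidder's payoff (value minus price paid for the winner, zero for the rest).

Omar 0 points, Yusuf 3800 points, Lars 0 points, Wen 0 points, Elif 0 points, Ben 0 points.

Ordered from highest: Yusuf 56900 points > Ben 53100 points > Lars 45600 points > Omar 27700 points > Elif 25400 points > Wen 19750 points.
Yusuf has the top bid and wins; the price is the second-highest bid, 53100 points.
Yusuf's payoff = 56900 points − 53100 points = 3800 points. All other bidders lose, so their payoff is 0.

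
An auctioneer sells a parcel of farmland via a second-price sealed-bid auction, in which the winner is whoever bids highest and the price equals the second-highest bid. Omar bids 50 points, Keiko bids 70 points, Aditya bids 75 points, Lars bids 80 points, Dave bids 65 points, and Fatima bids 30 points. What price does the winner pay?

The winner pays 75 points.

Ranking the bids: Lars 80 points; Aditya 75 points; Keiko 70 points; Dave 65 points; Omar 50 points; Fatima 30 points.
Lars is the highest bidder, so Lars wins.
Under the second-price rule, the price is the second-highest bid: 75 points.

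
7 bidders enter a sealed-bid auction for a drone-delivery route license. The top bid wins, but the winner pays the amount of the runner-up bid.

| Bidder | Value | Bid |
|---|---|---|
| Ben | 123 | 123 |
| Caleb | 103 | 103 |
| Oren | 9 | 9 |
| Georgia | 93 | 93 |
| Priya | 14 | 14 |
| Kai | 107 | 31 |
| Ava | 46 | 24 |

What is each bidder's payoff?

Bids in descending order: Ben 123, then Caleb 103, then Georgia 93, then Kai 31, then Ava 24, then Priya 14, then Oren 9.
Ben has the top bid and wins; the price is the second-highest bid, 103.
Ben's payoff = 123 − 103 = 20. All other bidders lose, so their payoff is 0.

Payoffs: Ben 20, Caleb 0, Oren 0, Georgia 0, Priya 0, Kai 0, Ava 0.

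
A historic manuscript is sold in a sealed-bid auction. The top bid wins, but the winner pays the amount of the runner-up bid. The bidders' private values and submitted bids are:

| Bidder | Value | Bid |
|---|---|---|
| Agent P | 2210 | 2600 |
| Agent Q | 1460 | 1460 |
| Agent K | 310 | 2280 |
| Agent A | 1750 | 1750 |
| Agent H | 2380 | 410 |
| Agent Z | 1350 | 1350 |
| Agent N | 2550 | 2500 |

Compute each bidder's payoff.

Agent P -290, Agent Q 0, Agent K 0, Agent A 0, Agent H 0, Agent Z 0, Agent N 0.

Ranking the bids: Agent P 2600; Agent N 2500; Agent K 2280; Agent A 1750; Agent Q 1460; Agent Z 1350; Agent H 410.
Agent P has the top bid and wins; the price is the second-highest bid, 2500.
Agent P's payoff = 2210 − 2500 = -290. All other bidders lose, so their payoff is 0.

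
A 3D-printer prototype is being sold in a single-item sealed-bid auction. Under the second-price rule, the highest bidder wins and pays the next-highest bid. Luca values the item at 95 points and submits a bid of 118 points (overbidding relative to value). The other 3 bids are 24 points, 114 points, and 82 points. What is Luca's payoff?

Highest competing bid: 114 points.
Luca's bid 118 points is the highest overall, so Luca wins and pays the second-highest bid, 114 points.
Payoff = value − price = 95 points − 114 points = -19 points.

Payoff = -19 points.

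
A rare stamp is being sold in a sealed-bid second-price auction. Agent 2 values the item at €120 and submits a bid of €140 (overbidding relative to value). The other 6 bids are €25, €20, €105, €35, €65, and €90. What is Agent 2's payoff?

The bidder's payoff: €15.

Highest competing bid: €105.
Agent 2's bid €140 is the highest overall, so Agent 2 wins and pays the second-highest bid, €105.
Payoff = value − price = €120 − €105 = €15.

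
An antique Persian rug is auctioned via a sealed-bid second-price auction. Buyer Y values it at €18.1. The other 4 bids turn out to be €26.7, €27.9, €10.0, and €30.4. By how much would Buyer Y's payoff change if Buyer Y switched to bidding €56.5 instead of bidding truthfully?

-€12.3

The highest competing bid is €30.4.
Bidding truthfully at €18.1: the top bid is €30.4 (a rival), so Buyer Y loses. Payoff = €0.0.
Bidding €56.5: Buyer Y has the top bid, wins, and pays the second-highest bid €30.4. Payoff = €18.1 − €30.4 = -€12.3.
Change = -€12.3 − €0.0 = -€12.3.
This is the dominant-strategy logic: truthful bidding weakly beats any alternative.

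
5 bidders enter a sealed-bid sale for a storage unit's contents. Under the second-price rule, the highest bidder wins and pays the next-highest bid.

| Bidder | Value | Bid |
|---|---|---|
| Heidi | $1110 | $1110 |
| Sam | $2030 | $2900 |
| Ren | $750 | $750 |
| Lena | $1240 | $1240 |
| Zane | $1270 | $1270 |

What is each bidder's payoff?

Heidi $0, Sam $760, Ren $0, Lena $0, Zane $0.

Ranking the bids: Sam $2900, then Zane $1270, then Lena $1240, then Heidi $1110, then Ren $750.
Sam has the top bid and wins; the price is the second-highest bid, $1270.
Sam's payoff = $2030 − $1270 = $760. All other bidders lose, so their payoff is 0.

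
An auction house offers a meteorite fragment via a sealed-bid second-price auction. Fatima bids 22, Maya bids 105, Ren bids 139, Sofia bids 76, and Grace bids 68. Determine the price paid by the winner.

The winner pays 105.

Sorted high to low: Ren 139 > Maya 105 > Sofia 76 > Grace 68 > Fatima 22.
Ren has the highest bid, so Ren wins.
The second-highest bid is 105, so that is what Ren pays.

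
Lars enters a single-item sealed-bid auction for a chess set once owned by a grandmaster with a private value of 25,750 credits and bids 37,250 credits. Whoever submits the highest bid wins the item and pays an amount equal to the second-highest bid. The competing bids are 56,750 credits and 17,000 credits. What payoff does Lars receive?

Lars's payoff: 0 credits.

Highest competing bid: 56,750 credits.
Lars's bid 37,250 credits is not the highest, so Lars loses, pays nothing, and earns zero payoff.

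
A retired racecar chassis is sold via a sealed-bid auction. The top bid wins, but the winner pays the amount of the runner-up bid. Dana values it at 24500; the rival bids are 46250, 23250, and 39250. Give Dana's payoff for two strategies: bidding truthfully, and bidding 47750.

The highest competing bid is 46250.
Bidding truthfully at 24500: the top bid is 46250 (a rival), so Dana loses. Payoff = 0.
Bidding 47750: Dana has the top bid, wins, and pays the second-highest bid 46250. Payoff = 24500 − 46250 = -21750.
This is the dominant-strategy logic: truthful bidding weakly beats any alternative.

(a) 0  (b) -21750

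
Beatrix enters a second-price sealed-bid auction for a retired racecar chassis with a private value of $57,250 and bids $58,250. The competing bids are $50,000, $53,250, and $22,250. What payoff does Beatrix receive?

Highest competing bid: $53,250.
Beatrix's bid $58,250 is the highest overall, so Beatrix wins and pays the second-highest bid, $53,250.
Payoff = value − price = $57,250 − $53,250 = $4,000.

Beatrix's payoff: $4,000.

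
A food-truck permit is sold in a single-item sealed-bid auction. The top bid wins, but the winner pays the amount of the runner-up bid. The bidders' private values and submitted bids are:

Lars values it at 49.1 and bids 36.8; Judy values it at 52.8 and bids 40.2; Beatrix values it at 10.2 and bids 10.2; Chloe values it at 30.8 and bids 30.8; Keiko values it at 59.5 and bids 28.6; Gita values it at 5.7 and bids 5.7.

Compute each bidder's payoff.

Ordered from highest: Judy 40.2, then Lars 36.8, then Chloe 30.8, then Keiko 28.6, then Beatrix 10.2, then Gita 5.7.
Judy has the top bid and wins; the price is the second-highest bid, 36.8.
Judy's payoff = 52.8 − 36.8 = 16.0. All other bidders lose, so their payoff is 0.

Payoffs: Lars 0.0, Judy 16.0, Beatrix 0.0, Chloe 0.0, Keiko 0.0, Gita 0.0.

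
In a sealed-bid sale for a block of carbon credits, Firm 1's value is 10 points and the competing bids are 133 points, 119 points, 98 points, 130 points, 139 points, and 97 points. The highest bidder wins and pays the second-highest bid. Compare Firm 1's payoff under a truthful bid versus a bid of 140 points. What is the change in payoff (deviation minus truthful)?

The highest competing bid is 139 points.
Bidding truthfully at 10 points: the top bid is 139 points (a rival), so Firm 1 loses. Payoff = 0 points.
Bidding 140 points: Firm 1 has the top bid, wins, and pays the second-highest bid 139 points. Payoff = 10 points − 139 points = -129 points.
Change = -129 points − 0 points = -129 points.
This is the dominant-strategy logic: truthful bidding weakly beats any alternative.

Payoff change: -129 points.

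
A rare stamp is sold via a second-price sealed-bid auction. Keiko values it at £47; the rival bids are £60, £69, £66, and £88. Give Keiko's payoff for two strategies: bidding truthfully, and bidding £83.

The highest competing bid is £88.
Bidding truthfully at £47: the top bid is £88 (a rival), so Keiko loses. Payoff = £0.
Bidding £83: the top bid is £88 (a rival), so Keiko loses. Payoff = £0.
The bid only affects whether you win, not the price — here both bids land on the same side of the top rival bid, so the deviation is payoff-neutral.

(a) £0  (b) £0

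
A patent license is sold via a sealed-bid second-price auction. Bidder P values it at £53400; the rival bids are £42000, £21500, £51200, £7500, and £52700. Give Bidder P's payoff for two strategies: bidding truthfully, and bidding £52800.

The highest competing bid is £52700.
Bidding truthfully at £53400: Bidder P has the top bid, wins, and pays the second-highest bid £52700. Payoff = £53400 − £52700 = £700.
Bidding £52800: Bidder P has the top bid, wins, and pays the second-highest bid £52700. Payoff = £53400 − £52700 = £700.

(a) £700  (b) £700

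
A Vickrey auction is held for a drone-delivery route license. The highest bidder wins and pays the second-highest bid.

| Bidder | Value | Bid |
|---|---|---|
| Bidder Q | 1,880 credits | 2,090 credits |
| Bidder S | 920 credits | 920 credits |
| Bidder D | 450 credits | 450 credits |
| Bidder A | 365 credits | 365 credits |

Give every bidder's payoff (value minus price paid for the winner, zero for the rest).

Payoffs: Bidder Q 960 credits, Bidder S 0 credits, Bidder D 0 credits, Bidder A 0 credits.

Sorted high to low: Bidder Q 2,090 credits; Bidder S 920 credits; Bidder D 450 credits; Bidder A 365 credits.
Bidder Q has the top bid and wins; the price is the second-highest bid, 920 credits.
Bidder Q's payoff = 1,880 credits − 920 credits = 960 credits. All other bidders lose, so their payoff is 0.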